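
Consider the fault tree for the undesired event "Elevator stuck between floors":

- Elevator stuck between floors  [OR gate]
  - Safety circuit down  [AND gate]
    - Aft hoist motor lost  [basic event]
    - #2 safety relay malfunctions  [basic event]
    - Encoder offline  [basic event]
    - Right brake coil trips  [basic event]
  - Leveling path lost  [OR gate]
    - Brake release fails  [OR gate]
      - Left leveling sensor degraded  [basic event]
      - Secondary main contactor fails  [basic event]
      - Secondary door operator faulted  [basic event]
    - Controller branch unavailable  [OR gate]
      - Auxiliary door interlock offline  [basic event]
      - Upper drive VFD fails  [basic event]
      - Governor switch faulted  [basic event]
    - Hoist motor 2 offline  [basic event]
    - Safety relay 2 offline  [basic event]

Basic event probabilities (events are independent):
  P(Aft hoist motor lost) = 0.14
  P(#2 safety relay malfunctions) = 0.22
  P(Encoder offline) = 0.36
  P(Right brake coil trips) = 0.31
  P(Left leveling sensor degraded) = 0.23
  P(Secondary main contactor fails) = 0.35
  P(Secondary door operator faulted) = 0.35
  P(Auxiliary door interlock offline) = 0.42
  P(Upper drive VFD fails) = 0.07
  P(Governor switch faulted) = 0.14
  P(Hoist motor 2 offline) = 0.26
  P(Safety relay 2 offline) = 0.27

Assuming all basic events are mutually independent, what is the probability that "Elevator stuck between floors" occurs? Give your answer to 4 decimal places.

P(Safety circuit down) [AND] = 0.14 × 0.22 × 0.36 × 0.31 = 0.003437
P(Brake release fails) [OR] = 1 − (1−0.23) × (1−0.35) × (1−0.35) = 0.674675
P(Controller branch unavailable) [OR] = 1 − (1−0.42) × (1−0.07) × (1−0.14) = 0.536116
P(Leveling path lost) [OR] = 1 − (1−0.674675) × (1−0.536116) × (1−0.26) × (1−0.27) = 0.918477
P(Elevator stuck between floors) [OR] = 1 − (1−0.003437) × (1−0.918477) = 0.918757
Rounded to 4 decimal places: P(Elevator stuck between floors) ≈ 0.9188.

0.9188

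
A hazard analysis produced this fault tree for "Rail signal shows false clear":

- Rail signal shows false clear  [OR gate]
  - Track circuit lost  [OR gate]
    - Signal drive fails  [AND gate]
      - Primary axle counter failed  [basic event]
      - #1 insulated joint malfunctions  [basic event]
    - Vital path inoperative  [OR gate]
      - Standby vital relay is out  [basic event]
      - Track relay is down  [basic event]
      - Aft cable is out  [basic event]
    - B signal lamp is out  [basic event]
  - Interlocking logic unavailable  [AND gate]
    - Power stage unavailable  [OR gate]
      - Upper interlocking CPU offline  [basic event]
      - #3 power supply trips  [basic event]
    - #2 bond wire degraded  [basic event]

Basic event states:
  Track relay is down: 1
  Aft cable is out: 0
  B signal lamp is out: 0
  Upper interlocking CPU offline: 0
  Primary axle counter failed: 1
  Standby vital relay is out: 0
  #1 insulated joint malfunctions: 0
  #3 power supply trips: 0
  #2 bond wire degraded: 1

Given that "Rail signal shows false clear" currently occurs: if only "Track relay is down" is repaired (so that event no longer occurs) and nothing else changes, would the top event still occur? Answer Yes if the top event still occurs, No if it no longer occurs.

Counterfactual: set "Track relay is down" to not occurred.
Signal drive fails [AND]: Primary axle counter failed=occurs, #1 insulated joint malfunctions=not → not all inputs occur → does not occur.
Vital path inoperative [OR]: Standby vital relay is out=not, Track relay is down=not, Aft cable is out=not → no input occurs → does not occur.
Track circuit lost [OR]: Signal drive fails=not, Vital path inoperative=not, B signal lamp is out=not → no input occurs → does not occur.
Power stage unavailable [OR]: Upper interlocking CPU offline=not, #3 power supply trips=not → no input occurs → does not occur.
Interlocking logic unavailable [AND]: Power stage unavailable=not, #2 bond wire degraded=occurs → not all inputs occur → does not occur.
Rail signal shows false clear [OR]: Track circuit lost=not, Interlocking logic unavailable=not → no input occurs → does not occur.

No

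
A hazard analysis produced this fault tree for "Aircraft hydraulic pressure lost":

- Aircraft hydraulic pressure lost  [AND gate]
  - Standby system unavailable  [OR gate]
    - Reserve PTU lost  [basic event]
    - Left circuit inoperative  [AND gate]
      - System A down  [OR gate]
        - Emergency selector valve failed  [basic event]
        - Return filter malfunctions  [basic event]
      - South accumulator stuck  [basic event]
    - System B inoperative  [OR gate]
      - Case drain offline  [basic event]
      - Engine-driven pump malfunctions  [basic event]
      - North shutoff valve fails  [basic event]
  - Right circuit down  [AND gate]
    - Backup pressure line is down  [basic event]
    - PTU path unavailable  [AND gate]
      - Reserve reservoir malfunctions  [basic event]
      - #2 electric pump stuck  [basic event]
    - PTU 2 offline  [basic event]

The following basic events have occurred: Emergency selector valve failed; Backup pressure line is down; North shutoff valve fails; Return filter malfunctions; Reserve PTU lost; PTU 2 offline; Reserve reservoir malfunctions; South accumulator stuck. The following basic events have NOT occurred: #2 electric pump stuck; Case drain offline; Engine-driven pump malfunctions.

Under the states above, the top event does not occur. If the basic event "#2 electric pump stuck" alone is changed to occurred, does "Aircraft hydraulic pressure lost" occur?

Yes

Counterfactual: set "#2 electric pump stuck" to occurred.
System A down [OR]: Emergency selector valve failed=occurs, Return filter malfunctions=occurs → at least one input occurs → occurs.
Left circuit inoperative [AND]: System A down=occurs, South accumulator stuck=occurs → all inputs occur → occurs.
System B inoperative [OR]: Case drain offline=not, Engine-driven pump malfunctions=not, North shutoff valve fails=occurs → at least one input occurs → occurs.
Standby system unavailable [OR]: Reserve PTU lost=occurs, Left circuit inoperative=occurs, System B inoperative=occurs → at least one input occurs → occurs.
PTU path unavailable [AND]: Reserve reservoir malfunctions=occurs, #2 electric pump stuck=occurs → all inputs occur → occurs.
Right circuit down [AND]: Backup pressure line is down=occurs, PTU path unavailable=occurs, PTU 2 offline=occurs → all inputs occur → occurs.
Aircraft hydraulic pressure lost [AND]: Standby system unavailable=occurs, Right circuit down=occurs → all inputs occur → occurs.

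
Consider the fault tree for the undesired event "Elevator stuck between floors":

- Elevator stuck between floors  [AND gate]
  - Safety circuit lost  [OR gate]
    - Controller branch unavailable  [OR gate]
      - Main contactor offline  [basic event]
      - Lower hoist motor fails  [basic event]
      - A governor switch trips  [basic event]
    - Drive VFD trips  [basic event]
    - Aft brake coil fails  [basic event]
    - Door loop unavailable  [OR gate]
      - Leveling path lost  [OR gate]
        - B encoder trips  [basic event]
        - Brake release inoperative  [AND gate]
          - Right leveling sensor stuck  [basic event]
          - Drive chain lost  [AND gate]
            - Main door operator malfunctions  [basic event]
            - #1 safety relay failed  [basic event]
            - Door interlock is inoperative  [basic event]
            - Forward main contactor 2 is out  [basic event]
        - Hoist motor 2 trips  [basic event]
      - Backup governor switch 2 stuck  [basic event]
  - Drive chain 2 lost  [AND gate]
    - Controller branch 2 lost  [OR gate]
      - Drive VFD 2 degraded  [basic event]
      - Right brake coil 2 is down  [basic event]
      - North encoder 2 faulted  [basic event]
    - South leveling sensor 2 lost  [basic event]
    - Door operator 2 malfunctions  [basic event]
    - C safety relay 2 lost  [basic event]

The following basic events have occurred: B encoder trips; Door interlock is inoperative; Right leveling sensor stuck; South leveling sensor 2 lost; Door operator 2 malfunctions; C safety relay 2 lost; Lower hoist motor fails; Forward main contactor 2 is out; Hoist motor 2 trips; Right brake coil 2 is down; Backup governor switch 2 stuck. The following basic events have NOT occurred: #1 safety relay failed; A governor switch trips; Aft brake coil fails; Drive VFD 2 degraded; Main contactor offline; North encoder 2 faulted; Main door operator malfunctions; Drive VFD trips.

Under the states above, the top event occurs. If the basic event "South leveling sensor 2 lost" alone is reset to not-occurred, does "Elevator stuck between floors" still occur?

No

Counterfactual: set "South leveling sensor 2 lost" to not occurred.
Controller branch unavailable [OR]: Main contactor offline=not, Lower hoist motor fails=occurs, A governor switch trips=not → at least one input occurs → occurs.
Drive chain lost [AND]: Main door operator malfunctions=not, #1 safety relay failed=not, Door interlock is inoperative=occurs, Forward main contactor 2 is out=occurs → not all inputs occur → does not occur.
Brake release inoperative [AND]: Right leveling sensor stuck=occurs, Drive chain lost=not → not all inputs occur → does not occur.
Leveling path lost [OR]: B encoder trips=occurs, Brake release inoperative=not, Hoist motor 2 trips=occurs → at least one input occurs → occurs.
Door loop unavailable [OR]: Leveling path lost=occurs, Backup governor switch 2 stuck=occurs → at least one input occurs → occurs.
Safety circuit lost [OR]: Controller branch unavailable=occurs, Drive VFD trips=not, Aft brake coil fails=not, Door loop unavailable=occurs → at least one input occurs → occurs.
Controller branch 2 lost [OR]: Drive VFD 2 degraded=not, Right brake coil 2 is down=occurs, North encoder 2 faulted=not → at least one input occurs → occurs.
Drive chain 2 lost [AND]: Controller branch 2 lost=occurs, South leveling sensor 2 lost=not, Door operator 2 malfunctions=occurs, C safety relay 2 lost=occurs → not all inputs occur → does not occur.
Elevator stuck between floors [AND]: Safety circuit lost=occurs, Drive chain 2 lost=not → not all inputs occur → does not occur.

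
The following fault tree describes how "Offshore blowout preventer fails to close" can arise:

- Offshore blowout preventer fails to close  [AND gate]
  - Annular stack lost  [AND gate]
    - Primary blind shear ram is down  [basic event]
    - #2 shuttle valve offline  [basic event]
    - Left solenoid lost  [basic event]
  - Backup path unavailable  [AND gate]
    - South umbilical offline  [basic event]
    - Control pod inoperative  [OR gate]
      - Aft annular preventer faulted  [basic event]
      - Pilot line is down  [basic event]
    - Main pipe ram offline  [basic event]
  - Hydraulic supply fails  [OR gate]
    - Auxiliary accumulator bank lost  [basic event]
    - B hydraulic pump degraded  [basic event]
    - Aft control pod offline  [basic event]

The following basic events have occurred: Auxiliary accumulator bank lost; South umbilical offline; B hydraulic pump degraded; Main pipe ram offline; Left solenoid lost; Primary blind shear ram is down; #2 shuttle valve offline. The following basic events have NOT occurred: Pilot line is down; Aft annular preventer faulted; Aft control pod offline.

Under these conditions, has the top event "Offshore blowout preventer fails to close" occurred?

Annular stack lost [AND]: Primary blind shear ram is down=occurs, #2 shuttle valve offline=occurs, Left solenoid lost=occurs → all inputs occur → occurs.
Control pod inoperative [OR]: Aft annular preventer faulted=not, Pilot line is down=not → no input occurs → does not occur.
Backup path unavailable [AND]: South umbilical offline=occurs, Control pod inoperative=not, Main pipe ram offline=occurs → not all inputs occur → does not occur.
Hydraulic supply fails [OR]: Auxiliary accumulator bank lost=occurs, B hydraulic pump degraded=occurs, Aft control pod offline=not → at least one input occurs → occurs.
Offshore blowout preventer fails to close [AND]: Annular stack lost=occurs, Backup path unavailable=not, Hydraulic supply fails=occurs → not all inputs occur → does not occur.

No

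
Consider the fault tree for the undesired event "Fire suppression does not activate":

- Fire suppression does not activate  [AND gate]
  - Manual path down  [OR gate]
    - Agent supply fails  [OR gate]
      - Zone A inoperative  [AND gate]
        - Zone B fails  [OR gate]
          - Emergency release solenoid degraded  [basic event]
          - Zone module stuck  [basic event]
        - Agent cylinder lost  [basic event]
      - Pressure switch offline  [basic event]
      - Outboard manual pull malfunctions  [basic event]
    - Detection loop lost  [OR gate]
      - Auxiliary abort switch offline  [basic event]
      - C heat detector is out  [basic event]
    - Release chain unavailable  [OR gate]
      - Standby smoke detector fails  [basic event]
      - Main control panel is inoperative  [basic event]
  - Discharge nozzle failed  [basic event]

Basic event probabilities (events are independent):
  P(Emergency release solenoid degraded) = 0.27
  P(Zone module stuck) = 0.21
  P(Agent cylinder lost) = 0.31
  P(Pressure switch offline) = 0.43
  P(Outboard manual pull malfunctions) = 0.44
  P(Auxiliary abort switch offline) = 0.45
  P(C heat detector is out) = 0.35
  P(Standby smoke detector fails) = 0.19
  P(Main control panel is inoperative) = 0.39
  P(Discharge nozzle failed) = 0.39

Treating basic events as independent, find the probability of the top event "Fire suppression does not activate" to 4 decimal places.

P(Zone B fails) [OR] = 1 − (1−0.27) × (1−0.21) = 0.423300
P(Zone A inoperative) [AND] = 0.423300 × 0.31 = 0.131223
P(Agent supply fails) [OR] = 1 − (1−0.131223) × (1−0.43) × (1−0.44) = 0.722686
P(Detection loop lost) [OR] = 1 − (1−0.45) × (1−0.35) = 0.642500
P(Release chain unavailable) [OR] = 1 − (1−0.19) × (1−0.39) = 0.505900
P(Manual path down) [OR] = 1 − (1−0.722686) × (1−0.642500) × (1−0.505900) = 0.951015
P(Fire suppression does not activate) [AND] = 0.951015 × 0.39 = 0.370896
Rounded to 4 decimal places: P(Fire suppression does not activate) ≈ 0.3709.

0.3709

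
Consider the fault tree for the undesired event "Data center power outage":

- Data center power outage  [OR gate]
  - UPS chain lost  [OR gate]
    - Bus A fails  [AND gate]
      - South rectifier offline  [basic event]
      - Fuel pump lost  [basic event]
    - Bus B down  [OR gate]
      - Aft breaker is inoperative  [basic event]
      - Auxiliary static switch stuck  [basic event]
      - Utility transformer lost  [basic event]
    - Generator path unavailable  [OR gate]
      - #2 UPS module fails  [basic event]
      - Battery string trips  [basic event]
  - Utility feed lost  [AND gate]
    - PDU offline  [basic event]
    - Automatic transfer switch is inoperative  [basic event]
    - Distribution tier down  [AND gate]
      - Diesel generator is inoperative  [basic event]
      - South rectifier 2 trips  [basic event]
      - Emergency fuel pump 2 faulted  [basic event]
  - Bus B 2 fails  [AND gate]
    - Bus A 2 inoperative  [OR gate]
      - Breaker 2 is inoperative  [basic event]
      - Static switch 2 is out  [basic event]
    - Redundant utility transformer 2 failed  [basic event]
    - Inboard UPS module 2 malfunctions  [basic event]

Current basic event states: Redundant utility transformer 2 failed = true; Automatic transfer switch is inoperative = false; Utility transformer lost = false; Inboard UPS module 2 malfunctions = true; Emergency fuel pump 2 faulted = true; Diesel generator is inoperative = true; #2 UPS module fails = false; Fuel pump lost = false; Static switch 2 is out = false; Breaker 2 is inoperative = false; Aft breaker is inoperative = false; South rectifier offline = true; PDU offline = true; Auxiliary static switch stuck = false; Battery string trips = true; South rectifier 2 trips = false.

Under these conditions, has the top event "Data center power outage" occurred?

Yes

Bus A fails [AND]: South rectifier offline=occurs, Fuel pump lost=not → not all inputs occur → does not occur.
Bus B down [OR]: Aft breaker is inoperative=not, Auxiliary static switch stuck=not, Utility transformer lost=not → no input occurs → does not occur.
Generator path unavailable [OR]: #2 UPS module fails=not, Battery string trips=occurs → at least one input occurs → occurs.
UPS chain lost [OR]: Bus A fails=not, Bus B down=not, Generator path unavailable=occurs → at least one input occurs → occurs.
Distribution tier down [AND]: Diesel generator is inoperative=occurs, South rectifier 2 trips=not, Emergency fuel pump 2 faulted=occurs → not all inputs occur → does not occur.
Utility feed lost [AND]: PDU offline=occurs, Automatic transfer switch is inoperative=not, Distribution tier down=not → not all inputs occur → does not occur.
Bus A 2 inoperative [OR]: Breaker 2 is inoperative=not, Static switch 2 is out=not → no input occurs → does not occur.
Bus B 2 fails [AND]: Bus A 2 inoperative=not, Redundant utility transformer 2 failed=occurs, Inboard UPS module 2 malfunctions=occurs → not all inputs occur → does not occur.
Data center power outage [OR]: UPS chain lost=occurs, Utility feed lost=not, Bus B 2 fails=not → at least one input occurs → occurs.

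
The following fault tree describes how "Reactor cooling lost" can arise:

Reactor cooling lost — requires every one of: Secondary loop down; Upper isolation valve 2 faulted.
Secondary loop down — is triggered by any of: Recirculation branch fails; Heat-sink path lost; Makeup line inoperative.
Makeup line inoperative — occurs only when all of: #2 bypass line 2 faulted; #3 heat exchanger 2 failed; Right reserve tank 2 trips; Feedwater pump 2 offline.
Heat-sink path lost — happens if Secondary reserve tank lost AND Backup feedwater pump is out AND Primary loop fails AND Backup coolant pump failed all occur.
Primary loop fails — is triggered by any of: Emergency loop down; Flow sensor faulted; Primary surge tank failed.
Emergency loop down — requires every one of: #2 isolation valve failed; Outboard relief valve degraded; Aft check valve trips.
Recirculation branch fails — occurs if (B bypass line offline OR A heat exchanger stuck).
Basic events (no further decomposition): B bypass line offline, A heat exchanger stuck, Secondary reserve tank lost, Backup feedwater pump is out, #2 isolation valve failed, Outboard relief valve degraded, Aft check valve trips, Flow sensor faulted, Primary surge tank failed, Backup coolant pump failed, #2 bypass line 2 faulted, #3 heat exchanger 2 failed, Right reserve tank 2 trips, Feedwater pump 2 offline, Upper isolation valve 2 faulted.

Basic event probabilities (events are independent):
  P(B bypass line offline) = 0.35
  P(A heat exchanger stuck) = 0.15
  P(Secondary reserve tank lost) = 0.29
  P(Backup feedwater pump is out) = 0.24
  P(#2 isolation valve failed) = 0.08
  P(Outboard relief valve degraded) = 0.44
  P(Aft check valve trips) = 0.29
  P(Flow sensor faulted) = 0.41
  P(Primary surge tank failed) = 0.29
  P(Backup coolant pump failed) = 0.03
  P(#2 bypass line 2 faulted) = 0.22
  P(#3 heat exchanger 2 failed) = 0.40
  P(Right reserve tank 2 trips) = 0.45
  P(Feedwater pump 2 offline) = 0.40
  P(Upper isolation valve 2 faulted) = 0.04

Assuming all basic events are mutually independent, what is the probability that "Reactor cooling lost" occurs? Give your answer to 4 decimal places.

0.0183

P(Recirculation branch fails) [OR] = 1 − (1−0.35) × (1−0.15) = 0.447500
P(Emergency loop down) [AND] = 0.08 × 0.44 × 0.29 = 0.010208
P(Primary loop fails) [OR] = 1 − (1−0.010208) × (1−0.41) × (1−0.29) = 0.585376
P(Heat-sink path lost) [AND] = 0.29 × 0.24 × 0.585376 × 0.03 = 0.001222
P(Makeup line inoperative) [AND] = 0.22 × 0.40 × 0.45 × 0.40 = 0.015840
P(Secondary loop down) [OR] = 1 − (1−0.447500) × (1−0.001222) × (1−0.015840) = 0.456916
P(Reactor cooling lost) [AND] = 0.456916 × 0.04 = 0.018277
Rounded to 4 decimal places: P(Reactor cooling lost) ≈ 0.0183.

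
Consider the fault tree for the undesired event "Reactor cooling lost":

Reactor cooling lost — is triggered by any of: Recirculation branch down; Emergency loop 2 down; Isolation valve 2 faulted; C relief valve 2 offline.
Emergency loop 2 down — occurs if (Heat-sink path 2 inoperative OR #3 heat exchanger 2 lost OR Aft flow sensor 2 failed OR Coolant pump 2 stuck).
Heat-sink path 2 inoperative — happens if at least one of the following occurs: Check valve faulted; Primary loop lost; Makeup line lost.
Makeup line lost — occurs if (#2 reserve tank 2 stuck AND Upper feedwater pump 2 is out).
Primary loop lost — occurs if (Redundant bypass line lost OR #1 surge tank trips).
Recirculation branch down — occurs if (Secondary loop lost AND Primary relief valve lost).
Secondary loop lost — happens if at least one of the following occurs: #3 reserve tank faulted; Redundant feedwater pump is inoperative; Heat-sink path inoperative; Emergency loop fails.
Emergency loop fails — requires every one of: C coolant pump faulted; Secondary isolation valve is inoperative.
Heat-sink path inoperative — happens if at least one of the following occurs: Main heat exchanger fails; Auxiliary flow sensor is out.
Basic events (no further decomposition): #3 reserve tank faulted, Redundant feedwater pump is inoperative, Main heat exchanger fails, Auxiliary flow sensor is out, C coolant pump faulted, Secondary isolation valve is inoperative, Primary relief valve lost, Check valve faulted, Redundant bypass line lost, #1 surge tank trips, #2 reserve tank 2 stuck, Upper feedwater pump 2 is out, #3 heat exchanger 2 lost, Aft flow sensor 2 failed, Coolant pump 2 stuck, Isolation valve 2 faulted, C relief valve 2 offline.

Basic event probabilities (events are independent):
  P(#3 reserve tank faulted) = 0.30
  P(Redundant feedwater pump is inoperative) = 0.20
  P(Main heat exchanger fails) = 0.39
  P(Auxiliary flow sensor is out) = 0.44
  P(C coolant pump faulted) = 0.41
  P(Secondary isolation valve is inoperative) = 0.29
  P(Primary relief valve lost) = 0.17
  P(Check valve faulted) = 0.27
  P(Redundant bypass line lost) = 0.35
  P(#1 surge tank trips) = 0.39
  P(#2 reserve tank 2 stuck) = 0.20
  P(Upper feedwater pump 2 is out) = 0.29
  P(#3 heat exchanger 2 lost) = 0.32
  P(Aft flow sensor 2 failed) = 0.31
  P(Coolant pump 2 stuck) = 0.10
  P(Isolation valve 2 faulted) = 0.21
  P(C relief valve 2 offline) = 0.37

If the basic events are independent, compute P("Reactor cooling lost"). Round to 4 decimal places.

0.9508

P(Heat-sink path inoperative) [OR] = 1 − (1−0.39) × (1−0.44) = 0.658400
P(Emergency loop fails) [AND] = 0.41 × 0.29 = 0.118900
P(Secondary loop lost) [OR] = 1 − (1−0.30) × (1−0.20) × (1−0.658400) × (1−0.118900) = 0.831449
P(Recirculation branch down) [AND] = 0.831449 × 0.17 = 0.141346
P(Primary loop lost) [OR] = 1 − (1−0.35) × (1−0.39) = 0.603500
P(Makeup line lost) [AND] = 0.20 × 0.29 = 0.058000
P(Heat-sink path 2 inoperative) [OR] = 1 − (1−0.27) × (1−0.603500) × (1−0.058000) = 0.727343
P(Emergency loop 2 down) [OR] = 1 − (1−0.727343) × (1−0.32) × (1−0.31) × (1−0.10) = 0.884862
P(Reactor cooling lost) [OR] = 1 − (1−0.141346) × (1−0.884862) × (1−0.21) × (1−0.37) = 0.950796
Rounded to 4 decimal places: P(Reactor cooling lost) ≈ 0.9508.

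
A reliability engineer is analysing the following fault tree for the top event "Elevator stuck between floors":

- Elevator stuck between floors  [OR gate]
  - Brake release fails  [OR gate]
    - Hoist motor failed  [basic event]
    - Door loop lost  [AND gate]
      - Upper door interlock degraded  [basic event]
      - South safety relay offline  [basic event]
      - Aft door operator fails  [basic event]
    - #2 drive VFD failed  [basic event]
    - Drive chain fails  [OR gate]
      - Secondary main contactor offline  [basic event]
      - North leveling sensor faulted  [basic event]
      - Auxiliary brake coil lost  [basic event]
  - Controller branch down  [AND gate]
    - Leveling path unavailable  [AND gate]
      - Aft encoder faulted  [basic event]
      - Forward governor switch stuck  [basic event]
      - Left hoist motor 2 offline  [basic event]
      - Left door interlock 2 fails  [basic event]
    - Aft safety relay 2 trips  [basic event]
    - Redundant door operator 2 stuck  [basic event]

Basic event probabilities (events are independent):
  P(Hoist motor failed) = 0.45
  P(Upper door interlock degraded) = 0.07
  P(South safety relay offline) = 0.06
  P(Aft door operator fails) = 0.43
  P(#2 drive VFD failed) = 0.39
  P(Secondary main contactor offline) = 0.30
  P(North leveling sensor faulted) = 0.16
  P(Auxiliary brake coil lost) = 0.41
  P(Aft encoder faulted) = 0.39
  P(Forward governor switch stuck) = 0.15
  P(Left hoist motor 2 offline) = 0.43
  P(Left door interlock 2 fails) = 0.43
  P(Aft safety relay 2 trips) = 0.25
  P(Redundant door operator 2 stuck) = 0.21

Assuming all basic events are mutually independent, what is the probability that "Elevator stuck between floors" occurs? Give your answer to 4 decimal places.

0.8839

P(Door loop lost) [AND] = 0.07 × 0.06 × 0.43 = 0.001806
P(Drive chain fails) [OR] = 1 − (1−0.30) × (1−0.16) × (1−0.41) = 0.653080
P(Brake release fails) [OR] = 1 − (1−0.45) × (1−0.001806) × (1−0.39) × (1−0.653080) = 0.883819
P(Leveling path unavailable) [AND] = 0.39 × 0.15 × 0.43 × 0.43 = 0.010817
P(Controller branch down) [AND] = 0.010817 × 0.25 × 0.21 = 0.000568
P(Elevator stuck between floors) [OR] = 1 − (1−0.883819) × (1−0.000568) = 0.883885
Rounded to 4 decimal places: P(Elevator stuck between floors) ≈ 0.8839.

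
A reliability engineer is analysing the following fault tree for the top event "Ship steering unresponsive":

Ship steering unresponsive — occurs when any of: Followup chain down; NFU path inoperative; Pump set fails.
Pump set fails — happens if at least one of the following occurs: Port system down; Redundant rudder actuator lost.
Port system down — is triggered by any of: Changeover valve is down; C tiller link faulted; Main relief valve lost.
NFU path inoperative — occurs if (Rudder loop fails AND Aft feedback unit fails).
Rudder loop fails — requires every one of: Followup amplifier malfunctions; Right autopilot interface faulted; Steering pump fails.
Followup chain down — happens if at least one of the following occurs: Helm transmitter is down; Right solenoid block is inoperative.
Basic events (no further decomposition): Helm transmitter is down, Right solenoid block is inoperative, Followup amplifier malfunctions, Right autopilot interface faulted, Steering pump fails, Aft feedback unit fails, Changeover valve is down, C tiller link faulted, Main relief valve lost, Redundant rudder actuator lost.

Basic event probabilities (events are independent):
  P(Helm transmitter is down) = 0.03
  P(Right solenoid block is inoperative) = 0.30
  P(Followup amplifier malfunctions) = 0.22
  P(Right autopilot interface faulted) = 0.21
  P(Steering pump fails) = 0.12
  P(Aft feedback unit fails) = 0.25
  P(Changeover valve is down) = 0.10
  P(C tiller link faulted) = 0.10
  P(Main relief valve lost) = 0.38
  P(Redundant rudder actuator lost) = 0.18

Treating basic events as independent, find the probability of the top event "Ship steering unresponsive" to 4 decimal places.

0.7208

P(Followup chain down) [OR] = 1 − (1−0.03) × (1−0.30) = 0.321000
P(Rudder loop fails) [AND] = 0.22 × 0.21 × 0.12 = 0.005544
P(NFU path inoperative) [AND] = 0.005544 × 0.25 = 0.001386
P(Port system down) [OR] = 1 − (1−0.10) × (1−0.10) × (1−0.38) = 0.497800
P(Pump set fails) [OR] = 1 − (1−0.497800) × (1−0.18) = 0.588196
P(Ship steering unresponsive) [OR] = 1 − (1−0.321000) × (1−0.001386) × (1−0.588196) = 0.720773
Rounded to 4 decimal places: P(Ship steering unresponsive) ≈ 0.7208.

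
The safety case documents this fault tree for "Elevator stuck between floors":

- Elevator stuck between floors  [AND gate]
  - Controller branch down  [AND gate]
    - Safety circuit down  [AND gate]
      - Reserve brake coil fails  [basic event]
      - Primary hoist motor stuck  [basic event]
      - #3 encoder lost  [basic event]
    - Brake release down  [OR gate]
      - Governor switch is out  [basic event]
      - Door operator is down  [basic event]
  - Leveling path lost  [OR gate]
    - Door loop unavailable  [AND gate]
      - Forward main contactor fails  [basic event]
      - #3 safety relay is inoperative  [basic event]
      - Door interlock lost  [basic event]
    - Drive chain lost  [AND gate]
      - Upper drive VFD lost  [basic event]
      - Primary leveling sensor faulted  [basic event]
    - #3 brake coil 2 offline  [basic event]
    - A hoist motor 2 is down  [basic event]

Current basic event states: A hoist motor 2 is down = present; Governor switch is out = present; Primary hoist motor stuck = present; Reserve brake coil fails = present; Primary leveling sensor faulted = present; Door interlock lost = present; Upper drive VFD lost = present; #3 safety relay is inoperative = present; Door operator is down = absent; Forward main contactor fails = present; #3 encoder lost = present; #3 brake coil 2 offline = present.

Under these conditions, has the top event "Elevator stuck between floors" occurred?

Yes

Safety circuit down [AND]: Reserve brake coil fails=occurs, Primary hoist motor stuck=occurs, #3 encoder lost=occurs → all inputs occur → occurs.
Brake release down [OR]: Governor switch is out=occurs, Door operator is down=not → at least one input occurs → occurs.
Controller branch down [AND]: Safety circuit down=occurs, Brake release down=occurs → all inputs occur → occurs.
Door loop unavailable [AND]: Forward main contactor fails=occurs, #3 safety relay is inoperative=occurs, Door interlock lost=occurs → all inputs occur → occurs.
Drive chain lost [AND]: Upper drive VFD lost=occurs, Primary leveling sensor faulted=occurs → all inputs occur → occurs.
Leveling path lost [OR]: Door loop unavailable=occurs, Drive chain lost=occurs, #3 brake coil 2 offline=occurs, A hoist motor 2 is down=occurs → at least one input occurs → occurs.
Elevator stuck between floors [AND]: Controller branch down=occurs, Leveling path lost=occurs → all inputs occur → occurs.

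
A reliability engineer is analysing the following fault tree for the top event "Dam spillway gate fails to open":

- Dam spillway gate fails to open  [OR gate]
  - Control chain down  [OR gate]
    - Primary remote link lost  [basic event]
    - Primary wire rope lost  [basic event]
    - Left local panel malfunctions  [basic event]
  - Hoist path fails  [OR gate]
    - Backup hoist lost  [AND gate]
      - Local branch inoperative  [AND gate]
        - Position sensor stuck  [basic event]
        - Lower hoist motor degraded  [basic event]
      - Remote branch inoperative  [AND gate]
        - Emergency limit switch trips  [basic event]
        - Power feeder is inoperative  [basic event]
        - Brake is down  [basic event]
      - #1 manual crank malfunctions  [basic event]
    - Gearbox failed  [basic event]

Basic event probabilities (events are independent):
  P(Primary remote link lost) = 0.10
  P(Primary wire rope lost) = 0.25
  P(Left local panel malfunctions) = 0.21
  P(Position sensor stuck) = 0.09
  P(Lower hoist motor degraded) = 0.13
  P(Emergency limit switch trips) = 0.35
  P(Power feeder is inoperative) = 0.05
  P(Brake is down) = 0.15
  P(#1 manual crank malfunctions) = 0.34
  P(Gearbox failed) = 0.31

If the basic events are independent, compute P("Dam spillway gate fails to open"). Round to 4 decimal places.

P(Control chain down) [OR] = 1 − (1−0.10) × (1−0.25) × (1−0.21) = 0.466750
P(Local branch inoperative) [AND] = 0.09 × 0.13 = 0.011700
P(Remote branch inoperative) [AND] = 0.35 × 0.05 × 0.15 = 0.002625
P(Backup hoist lost) [AND] = 0.011700 × 0.002625 × 0.34 = 0.000010
P(Hoist path fails) [OR] = 1 − (1−0.000010) × (1−0.31) = 0.310007
P(Dam spillway gate fails to open) [OR] = 1 − (1−0.466750) × (1−0.310007) = 0.632061
Rounded to 4 decimal places: P(Dam spillway gate fails to open) ≈ 0.6321.

0.6321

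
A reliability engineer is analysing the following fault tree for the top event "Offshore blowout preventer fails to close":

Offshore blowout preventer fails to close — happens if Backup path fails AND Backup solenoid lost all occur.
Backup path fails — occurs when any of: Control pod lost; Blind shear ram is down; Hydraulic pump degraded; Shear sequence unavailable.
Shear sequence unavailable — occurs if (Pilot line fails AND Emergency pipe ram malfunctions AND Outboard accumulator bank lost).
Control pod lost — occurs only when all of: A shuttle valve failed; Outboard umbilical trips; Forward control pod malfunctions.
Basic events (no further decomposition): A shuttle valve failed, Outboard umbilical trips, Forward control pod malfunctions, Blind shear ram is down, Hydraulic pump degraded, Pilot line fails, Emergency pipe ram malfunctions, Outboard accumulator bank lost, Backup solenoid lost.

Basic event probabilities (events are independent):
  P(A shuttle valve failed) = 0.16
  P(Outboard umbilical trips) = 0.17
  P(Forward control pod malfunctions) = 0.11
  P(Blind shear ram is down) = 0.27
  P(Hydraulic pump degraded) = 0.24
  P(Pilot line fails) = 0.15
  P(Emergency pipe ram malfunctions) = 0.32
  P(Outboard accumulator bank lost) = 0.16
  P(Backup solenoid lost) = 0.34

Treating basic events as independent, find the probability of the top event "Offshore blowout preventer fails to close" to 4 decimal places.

P(Control pod lost) [AND] = 0.16 × 0.17 × 0.11 = 0.002992
P(Shear sequence unavailable) [AND] = 0.15 × 0.32 × 0.16 = 0.007680
P(Backup path fails) [OR] = 1 − (1−0.002992) × (1−0.27) × (1−0.24) × (1−0.007680) = 0.451108
P(Offshore blowout preventer fails to close) [AND] = 0.451108 × 0.34 = 0.153377
Rounded to 4 decimal places: P(Offshore blowout preventer fails to close) ≈ 0.1534.

0.1534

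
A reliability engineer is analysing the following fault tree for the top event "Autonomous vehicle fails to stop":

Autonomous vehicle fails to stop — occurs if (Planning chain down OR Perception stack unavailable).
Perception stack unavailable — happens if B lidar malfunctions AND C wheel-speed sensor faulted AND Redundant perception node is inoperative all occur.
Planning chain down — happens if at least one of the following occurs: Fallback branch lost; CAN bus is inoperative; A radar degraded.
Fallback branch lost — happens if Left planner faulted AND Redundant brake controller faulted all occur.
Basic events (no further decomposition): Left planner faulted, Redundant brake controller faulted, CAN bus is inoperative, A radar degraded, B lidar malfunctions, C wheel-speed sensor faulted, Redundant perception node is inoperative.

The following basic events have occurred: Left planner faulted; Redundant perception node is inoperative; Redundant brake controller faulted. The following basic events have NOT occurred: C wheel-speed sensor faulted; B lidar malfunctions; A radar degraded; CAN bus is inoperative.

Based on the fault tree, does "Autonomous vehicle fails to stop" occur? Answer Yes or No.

Yes

Fallback branch lost [AND]: Left planner faulted=occurs, Redundant brake controller faulted=occurs → all inputs occur → occurs.
Planning chain down [OR]: Fallback branch lost=occurs, CAN bus is inoperative=not, A radar degraded=not → at least one input occurs → occurs.
Perception stack unavailable [AND]: B lidar malfunctions=not, C wheel-speed sensor faulted=not, Redundant perception node is inoperative=occurs → not all inputs occur → does not occur.
Autonomous vehicle fails to stop [OR]: Planning chain down=occurs, Perception stack unavailable=not → at least one input occurs → occurs.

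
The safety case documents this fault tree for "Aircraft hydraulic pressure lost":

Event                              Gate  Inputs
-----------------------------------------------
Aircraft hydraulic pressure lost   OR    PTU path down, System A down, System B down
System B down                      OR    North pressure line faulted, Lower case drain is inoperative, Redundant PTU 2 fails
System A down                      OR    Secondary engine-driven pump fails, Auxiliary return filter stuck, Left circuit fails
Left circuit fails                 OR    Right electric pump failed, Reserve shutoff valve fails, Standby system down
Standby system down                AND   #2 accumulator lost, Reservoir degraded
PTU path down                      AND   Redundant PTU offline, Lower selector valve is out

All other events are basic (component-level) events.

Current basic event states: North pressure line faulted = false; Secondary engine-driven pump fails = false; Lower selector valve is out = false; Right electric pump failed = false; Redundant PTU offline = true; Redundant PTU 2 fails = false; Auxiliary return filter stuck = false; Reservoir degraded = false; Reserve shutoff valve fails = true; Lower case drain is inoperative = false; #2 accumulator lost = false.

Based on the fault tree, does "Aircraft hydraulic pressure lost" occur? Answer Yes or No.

Yes

PTU path down [AND]: Redundant PTU offline=occurs, Lower selector valve is out=not → not all inputs occur → does not occur.
Standby system down [AND]: #2 accumulator lost=not, Reservoir degraded=not → not all inputs occur → does not occur.
Left circuit fails [OR]: Right electric pump failed=not, Reserve shutoff valve fails=occurs, Standby system down=not → at least one input occurs → occurs.
System A down [OR]: Secondary engine-driven pump fails=not, Auxiliary return filter stuck=not, Left circuit fails=occurs → at least one input occurs → occurs.
System B down [OR]: North pressure line faulted=not, Lower case drain is inoperative=not, Redundant PTU 2 fails=not → no input occurs → does not occur.
Aircraft hydraulic pressure lost [OR]: PTU path down=not, System A down=occurs, System B down=not → at least one input occurs → occurs.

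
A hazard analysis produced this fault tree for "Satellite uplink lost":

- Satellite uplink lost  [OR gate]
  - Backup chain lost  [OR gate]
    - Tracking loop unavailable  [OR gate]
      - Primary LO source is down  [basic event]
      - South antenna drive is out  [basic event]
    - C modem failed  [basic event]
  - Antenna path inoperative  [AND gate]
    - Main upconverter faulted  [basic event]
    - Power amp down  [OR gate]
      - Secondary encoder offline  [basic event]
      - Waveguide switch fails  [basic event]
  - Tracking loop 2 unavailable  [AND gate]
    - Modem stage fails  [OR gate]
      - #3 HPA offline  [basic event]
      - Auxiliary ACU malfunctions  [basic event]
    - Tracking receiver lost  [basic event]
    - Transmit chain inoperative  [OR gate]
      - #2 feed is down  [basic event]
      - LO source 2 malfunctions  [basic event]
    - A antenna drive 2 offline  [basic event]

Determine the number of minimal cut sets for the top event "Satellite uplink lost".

Tracking loop unavailable [OR]: union of children's cut sets → 2 cut set(s).
Backup chain lost [OR]: union of children's cut sets → 3 cut set(s).
Power amp down [OR]: union of children's cut sets → 2 cut set(s).
Antenna path inoperative [AND]: one cut set from each child combined → 1 × 2 = 2 cut set(s).
Modem stage fails [OR]: union of children's cut sets → 2 cut set(s).
Transmit chain inoperative [OR]: union of children's cut sets → 2 cut set(s).
Tracking loop 2 unavailable [AND]: one cut set from each child combined → 2 × 1 × 2 × 1 = 4 cut set(s).
Satellite uplink lost [OR]: union of children's cut sets → 9 cut set(s).
Minimal cut sets: {Primary LO source is down}; {South antenna drive is out}; {C modem failed}; {Main upconverter faulted, Secondary encoder offline}; {Main upconverter faulted, Waveguide switch fails}; {#2 feed is down, #3 HPA offline, A antenna drive 2 offline, Tracking receiver lost}; {#3 HPA offline, A antenna drive 2 offline, LO source 2 malfunctions, Tracking receiver lost}; {#2 feed is down, A antenna drive 2 offline, Auxiliary ACU malfunctions, Tracking receiver lost}; {A antenna drive 2 offline, Auxiliary ACU malfunctions, LO source 2 malfunctions, Tracking receiver lost}.

9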